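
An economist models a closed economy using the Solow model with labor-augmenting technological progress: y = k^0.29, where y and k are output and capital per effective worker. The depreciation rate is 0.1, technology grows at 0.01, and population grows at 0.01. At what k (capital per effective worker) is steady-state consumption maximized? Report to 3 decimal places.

k_gold ≈ 3.465

n + g + δ = 0.01 + 0.01 + 0.1 = 0.12.
Golden rule sets MPK = n+g+δ: 0.29·k^(0.29−1) = 0.12, so k_gold = (0.29/0.12)^(1/0.71) ≈ 3.4653.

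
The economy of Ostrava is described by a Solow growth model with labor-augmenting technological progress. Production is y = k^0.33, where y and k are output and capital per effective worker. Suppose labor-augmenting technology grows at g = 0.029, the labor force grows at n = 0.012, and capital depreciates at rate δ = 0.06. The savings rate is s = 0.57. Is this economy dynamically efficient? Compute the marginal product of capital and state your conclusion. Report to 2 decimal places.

The effective depreciation rate is n + g + δ = 0.012 + 0.029 + 0.06 = 0.101.
Steady-state k*: s·k^0.33 = 0.101·k gives k* = (0.57/0.101)^(1/0.67) ≈ 13.2349.
MPK = 0.33·13.2349^(-0.67) ≈ 0.0585.
MPK < n+g+δ = 0.101, so the economy is dynamically inefficient (over-saving).

dynamically inefficient; MPK ≈ 0.06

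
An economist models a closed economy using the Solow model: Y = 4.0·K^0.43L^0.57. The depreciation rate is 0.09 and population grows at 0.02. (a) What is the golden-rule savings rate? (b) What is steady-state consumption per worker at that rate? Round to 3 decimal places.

(a) s_gold = 0.430; (b) c_gold ≈ 18.146

The effective depreciation rate is n + δ = 0.02 + 0.09 = 0.11.
For Cobb-Douglas, s_gold equals capital's share: s_gold = 0.43.
Setting f'(k) = n+δ gives 0.43·4.0·k^(0.43−1) = 0.11, hence k_gold = (0.43·4.0/0.11)^(1/0.57) ≈ 124.4443.
y_gold = 4.0·124.4443^0.43 ≈ 31.8346; c_gold = (1−0.43)·y_gold ≈ 18.1457.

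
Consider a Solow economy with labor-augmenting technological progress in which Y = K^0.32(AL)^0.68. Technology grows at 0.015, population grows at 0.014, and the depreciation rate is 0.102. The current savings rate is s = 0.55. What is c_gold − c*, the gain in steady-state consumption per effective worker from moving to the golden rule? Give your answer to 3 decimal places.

Capital per effective worker breaks even when investment replaces (n + g + δ)·k; here n + g + δ = 0.131.
Current steady state (s = 0.55): k* = (0.55/0.131)^(1/0.68) ≈ 8.2473, y* = 8.2473^0.32 ≈ 1.9644, c* = (1−0.55)·1.9644 ≈ 0.8840.
Maximizing c = f(k) − (n+g+δ)·k gives f'(k) = n+g+δ, i.e. 0.32·k^(0.32−1) = 0.131, so k_gold = (0.32/0.131)^(1/0.68) ≈ 3.7189.
y_gold = 3.7189^0.32 ≈ 1.5224, c_gold = y_gold − 0.131·k_gold ≈ 1.0352.
Gain: Δc = 1.0352 − 0.8840 ≈ 0.1513.

Δc ≈ 0.151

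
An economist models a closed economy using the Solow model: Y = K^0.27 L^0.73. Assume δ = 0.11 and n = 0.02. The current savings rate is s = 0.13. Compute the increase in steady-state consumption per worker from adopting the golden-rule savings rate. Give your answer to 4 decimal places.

Δc ≈ 0.0866

The effective depreciation rate is n + δ = 0.02 + 0.11 = 0.13.
Current steady state (s = 0.13): k* = (0.13/0.13)^(1/0.73) ≈ 1.0000, y* = 1.0000^0.27 ≈ 1.0000, c* = (1−0.13)·1.0000 ≈ 0.8700.
Maximizing c = f(k) − (n+δ)·k gives f'(k) = n+δ, i.e. 0.27·k^(0.27−1) = 0.13, so k_gold = (0.27/0.13)^(1/0.73) ≈ 2.7216.
y_gold = 2.7216^0.27 ≈ 1.3104, c_gold = y_gold − 0.13·k_gold ≈ 0.9566.
Gain: Δc = 0.9566 − 0.8700 ≈ 0.0866.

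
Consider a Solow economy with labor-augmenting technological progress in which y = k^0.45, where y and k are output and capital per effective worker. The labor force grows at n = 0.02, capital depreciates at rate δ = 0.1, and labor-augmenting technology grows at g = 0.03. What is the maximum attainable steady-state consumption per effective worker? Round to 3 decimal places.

Capital per effective worker breaks even when investment replaces (n + g + δ)·k; here n + g + δ = 0.15.
At the golden rule the marginal product of capital equals n+g+δ: 0.45·k^(0.45−1) = 0.15. Solving, k_gold = (0.45/0.15)^(1/0.55) ≈ 7.3704.
y_gold = 7.3704^0.45 ≈ 2.4568.
c_gold = y_gold − (n+g+δ)·k_gold = 2.4568 − 0.15·7.3704 ≈ 1.3512.

c_gold ≈ 1.351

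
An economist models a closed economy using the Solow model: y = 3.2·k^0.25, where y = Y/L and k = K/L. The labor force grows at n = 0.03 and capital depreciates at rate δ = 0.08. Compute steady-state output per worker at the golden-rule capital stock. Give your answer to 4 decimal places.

y_gold ≈ 6.1999

Break-even investment rate: n + δ = 0.03 + 0.08 = 0.11.
Setting f'(k) = n+δ gives 0.25·3.2·k^(0.25−1) = 0.11, hence k_gold = (0.25·3.2/0.11)^(1/0.75) ≈ 14.0906.
Output: y_gold = 3.2·k_gold^0.25 = 3.2·14.0906^0.25 ≈ 6.1999.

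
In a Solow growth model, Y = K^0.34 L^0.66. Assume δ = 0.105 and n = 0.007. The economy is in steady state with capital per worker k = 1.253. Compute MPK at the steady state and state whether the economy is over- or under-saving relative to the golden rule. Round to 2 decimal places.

n + δ = 0.007 + 0.105 = 0.112.
MPK = 0.34·k^(0.34−1) = 0.34·1.253^(-0.66) ≈ 0.2930.
MPK > 0.112, so the economy is dynamically efficient (under-saving).

under-saving; MPK ≈ 0.29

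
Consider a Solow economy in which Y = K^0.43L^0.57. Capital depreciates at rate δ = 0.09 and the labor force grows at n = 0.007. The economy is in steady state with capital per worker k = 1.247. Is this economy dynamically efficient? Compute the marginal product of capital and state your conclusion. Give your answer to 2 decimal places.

Break-even investment rate: n + δ = 0.007 + 0.09 = 0.097.
MPK = 0.43·k^(0.43−1) = 0.43·1.247^(-0.57) ≈ 0.3792.
MPK > 0.097, so the economy is dynamically efficient (under-saving).

dynamically efficient; MPK ≈ 0.38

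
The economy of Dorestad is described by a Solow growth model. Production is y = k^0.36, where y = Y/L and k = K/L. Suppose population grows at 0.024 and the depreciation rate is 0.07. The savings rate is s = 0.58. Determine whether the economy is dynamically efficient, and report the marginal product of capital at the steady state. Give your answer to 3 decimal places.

n + δ = 0.024 + 0.07 = 0.094.
Steady-state k*: s·k^0.36 = 0.094·k gives k* = (0.58/0.094)^(1/0.64) ≈ 17.1729.
MPK = 0.36·17.1729^(-0.64) ≈ 0.0583.
MPK < n+δ = 0.094, so the economy is dynamically inefficient (over-saving).

dynamically inefficient; MPK ≈ 0.058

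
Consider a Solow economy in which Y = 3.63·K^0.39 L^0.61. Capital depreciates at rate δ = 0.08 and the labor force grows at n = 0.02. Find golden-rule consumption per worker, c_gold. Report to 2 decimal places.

c_gold ≈ 12.05

n + δ = 0.02 + 0.08 = 0.1.
Setting f'(k) = n+δ gives 0.39·3.63·k^(0.39−1) = 0.1, hence k_gold = (0.39·3.63/0.1)^(1/0.61) ≈ 77.0616.
y_gold = 3.63·77.0616^0.39 ≈ 19.7594.
c_gold = y_gold − (n+δ)·k_gold = 19.7594 − 0.1·77.0616 ≈ 12.0532.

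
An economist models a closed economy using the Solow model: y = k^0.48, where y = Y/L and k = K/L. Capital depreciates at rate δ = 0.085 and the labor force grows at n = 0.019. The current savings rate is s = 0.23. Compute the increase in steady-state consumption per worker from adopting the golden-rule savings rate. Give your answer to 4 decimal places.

Δc ≈ 0.5316

n + δ = 0.019 + 0.085 = 0.104.
Current steady state (s = 0.23): k* = (0.23/0.104)^(1/0.52) ≈ 4.6012, y* = 4.6012^0.48 ≈ 2.0806, c* = (1−0.23)·2.0806 ≈ 1.6020.
Setting f'(k) = n+δ gives 0.48·k^(0.48−1) = 0.104, hence k_gold = (0.48/0.104)^(1/0.52) ≈ 18.9375.
y_gold = 18.9375^0.48 ≈ 4.1031, c_gold = y_gold − 0.104·k_gold ≈ 2.1336.
Gain: Δc = 2.1336 − 1.6020 ≈ 0.5316.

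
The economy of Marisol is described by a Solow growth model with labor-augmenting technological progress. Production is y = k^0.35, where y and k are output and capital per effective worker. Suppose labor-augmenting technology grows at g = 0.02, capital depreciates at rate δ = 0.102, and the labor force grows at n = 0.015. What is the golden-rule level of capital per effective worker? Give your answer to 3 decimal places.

k_gold ≈ 4.233

n + g + δ = 0.015 + 0.02 + 0.102 = 0.137.
Setting f'(k) = n+g+δ gives 0.35·k^(0.35−1) = 0.137, hence k_gold = (0.35/0.137)^(1/0.65) ≈ 4.2334.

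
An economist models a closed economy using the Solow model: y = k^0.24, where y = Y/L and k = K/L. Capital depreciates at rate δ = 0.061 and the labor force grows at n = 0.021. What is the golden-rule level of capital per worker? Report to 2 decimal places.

k_gold ≈ 4.11

The effective depreciation rate is n + δ = 0.021 + 0.061 = 0.082.
Maximizing c = f(k) − (n+δ)·k gives f'(k) = n+δ, i.e. 0.24·k^(0.24−1) = 0.082, so k_gold = (0.24/0.082)^(1/0.76) ≈ 4.1085.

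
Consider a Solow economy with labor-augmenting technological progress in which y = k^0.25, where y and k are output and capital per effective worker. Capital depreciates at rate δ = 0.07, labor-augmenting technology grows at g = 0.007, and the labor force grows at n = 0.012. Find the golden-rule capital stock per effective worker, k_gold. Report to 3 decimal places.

Break-even investment rate: n + g + δ = 0.012 + 0.007 + 0.07 = 0.089.
Maximizing c = f(k) − (n+g+δ)·k gives f'(k) = n+g+δ, i.e. 0.25·k^(0.25−1) = 0.089, so k_gold = (0.25/0.089)^(1/0.75) ≈ 3.9634.

k_gold ≈ 3.963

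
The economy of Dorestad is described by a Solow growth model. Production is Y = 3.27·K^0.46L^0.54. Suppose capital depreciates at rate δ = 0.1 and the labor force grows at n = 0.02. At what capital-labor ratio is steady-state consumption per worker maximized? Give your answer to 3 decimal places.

k_gold ≈ 108.035

Break-even investment rate: n + δ = 0.02 + 0.1 = 0.12.
Maximizing c = f(k) − (n+δ)·k gives f'(k) = n+δ, i.e. 0.46·3.27·k^(0.46−1) = 0.12, so k_gold = (0.46·3.27/0.12)^(1/0.54) ≈ 108.0348.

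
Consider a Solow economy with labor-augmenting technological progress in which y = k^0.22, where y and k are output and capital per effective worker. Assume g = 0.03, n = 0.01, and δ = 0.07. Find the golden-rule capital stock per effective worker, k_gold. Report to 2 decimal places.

k_gold ≈ 2.43

n + g + δ = 0.01 + 0.03 + 0.07 = 0.11.
Setting f'(k) = n+g+δ gives 0.22·k^(0.22−1) = 0.11, hence k_gold = (0.22/0.11)^(1/0.78) ≈ 2.4318.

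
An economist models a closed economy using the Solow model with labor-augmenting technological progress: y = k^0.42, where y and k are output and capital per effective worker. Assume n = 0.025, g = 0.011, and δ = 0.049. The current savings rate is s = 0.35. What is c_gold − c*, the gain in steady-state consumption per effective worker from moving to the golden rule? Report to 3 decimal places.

Δc ≈ 0.033

n + g + δ = 0.025 + 0.011 + 0.049 = 0.085.
Current steady state (s = 0.35): k* = (0.35/0.085)^(1/0.58) ≈ 11.4747, y* = 11.4747^0.42 ≈ 2.7867, c* = (1−0.35)·2.7867 ≈ 1.8114.
Maximizing c = f(k) − (n+g+δ)·k gives f'(k) = n+g+δ, i.e. 0.42·k^(0.42−1) = 0.085, so k_gold = (0.42/0.085)^(1/0.58) ≈ 15.7130.
y_gold = 15.7130^0.42 ≈ 3.1800, c_gold = y_gold − 0.085·k_gold ≈ 1.8444.
Gain: Δc = 1.8444 − 1.8114 ≈ 0.0331.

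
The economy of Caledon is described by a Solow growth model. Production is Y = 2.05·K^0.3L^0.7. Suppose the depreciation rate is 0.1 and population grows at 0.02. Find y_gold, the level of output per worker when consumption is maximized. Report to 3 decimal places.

Break-even investment rate: n + δ = 0.02 + 0.1 = 0.12.
Maximizing c = f(k) − (n+δ)·k gives f'(k) = n+δ, i.e. 0.3·2.05·k^(0.3−1) = 0.12, so k_gold = (0.3·2.05/0.12)^(1/0.7) ≈ 10.3240.
Output: y_gold = 2.05·k_gold^0.3 = 2.05·10.3240^0.3 ≈ 4.1296.

y_gold ≈ 4.130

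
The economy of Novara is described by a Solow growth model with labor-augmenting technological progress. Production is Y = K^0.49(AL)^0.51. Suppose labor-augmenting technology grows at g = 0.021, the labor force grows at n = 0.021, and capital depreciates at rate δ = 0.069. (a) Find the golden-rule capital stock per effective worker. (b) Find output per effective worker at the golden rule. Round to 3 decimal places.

Capital per effective worker breaks even when investment replaces (n + g + δ)·k; here n + g + δ = 0.111.
Setting f'(k) = n+g+δ gives 0.49·k^(0.49−1) = 0.111, hence k_gold = (0.49/0.111)^(1/0.51) ≈ 18.3847.
y_gold = 18.3847^0.49 ≈ 4.1647.

(a) k_gold ≈ 18.385; (b) y_gold ≈ 4.165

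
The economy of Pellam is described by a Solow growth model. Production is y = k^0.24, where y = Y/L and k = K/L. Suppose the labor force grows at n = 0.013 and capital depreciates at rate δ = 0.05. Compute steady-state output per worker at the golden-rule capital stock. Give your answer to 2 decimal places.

y_gold ≈ 1.53

Capital per worker breaks even when investment replaces (n + δ)·k; here n + δ = 0.063.
Maximizing c = f(k) − (n+δ)·k gives f'(k) = n+δ, i.e. 0.24·k^(0.24−1) = 0.063, so k_gold = (0.24/0.063)^(1/0.76) ≈ 5.8117.
Output: y_gold = k_gold^0.24 = 5.8117^0.24 ≈ 1.5256.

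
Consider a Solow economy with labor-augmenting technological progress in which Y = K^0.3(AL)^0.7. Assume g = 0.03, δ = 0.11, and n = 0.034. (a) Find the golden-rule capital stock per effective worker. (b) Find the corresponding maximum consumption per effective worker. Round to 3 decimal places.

The effective depreciation rate is n + g + δ = 0.034 + 0.03 + 0.11 = 0.174.
Maximizing c = f(k) − (n+g+δ)·k gives f'(k) = n+g+δ, i.e. 0.3·k^(0.3−1) = 0.174, so k_gold = (0.3/0.174)^(1/0.7) ≈ 2.1775.
y_gold = 2.1775^0.3 ≈ 1.2630; c_gold = y_gold − 0.174·k_gold ≈ 0.8841.

(a) k_gold ≈ 2.178; (b) c_gold ≈ 0.884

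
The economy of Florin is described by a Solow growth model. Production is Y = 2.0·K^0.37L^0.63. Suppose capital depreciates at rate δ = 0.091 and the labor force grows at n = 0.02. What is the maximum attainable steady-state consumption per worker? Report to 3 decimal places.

c_gold ≈ 3.839

The effective depreciation rate is n + δ = 0.02 + 0.091 = 0.111.
At the golden rule the marginal product of capital equals n+δ: 0.37·2.0·k^(0.37−1) = 0.111. Solving, k_gold = (0.37·2.0/0.111)^(1/0.63) ≈ 20.3138.
y_gold = 2.0·20.3138^0.37 ≈ 6.0941.
c_gold = y_gold − (n+δ)·k_gold = 6.0941 − 0.111·20.3138 ≈ 3.8393.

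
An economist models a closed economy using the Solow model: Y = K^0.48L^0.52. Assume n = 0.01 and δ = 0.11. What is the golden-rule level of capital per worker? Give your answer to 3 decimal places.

Break-even investment rate: n + δ = 0.01 + 0.11 = 0.12.
Setting f'(k) = n+δ gives 0.48·k^(0.48−1) = 0.12, hence k_gold = (0.48/0.12)^(1/0.52) ≈ 14.3816.

k_gold ≈ 14.382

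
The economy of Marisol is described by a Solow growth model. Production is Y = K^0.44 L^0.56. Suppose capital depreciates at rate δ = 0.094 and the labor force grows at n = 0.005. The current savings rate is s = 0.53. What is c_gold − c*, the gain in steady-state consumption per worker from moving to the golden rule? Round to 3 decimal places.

Capital per worker breaks even when investment replaces (n + δ)·k; here n + δ = 0.099.
Current steady state (s = 0.53): k* = (0.53/0.099)^(1/0.56) ≈ 20.0053, y* = 20.0053^0.44 ≈ 3.7368, c* = (1−0.53)·3.7368 ≈ 1.7563.
At the golden rule the marginal product of capital equals n+δ: 0.44·k^(0.44−1) = 0.099. Solving, k_gold = (0.44/0.099)^(1/0.56) ≈ 14.3488.
y_gold = 14.3488^0.44 ≈ 3.2285, c_gold = y_gold − 0.099·k_gold ≈ 1.8080.
Gain: Δc = 1.8080 − 1.7563 ≈ 0.0516.

Δc ≈ 0.052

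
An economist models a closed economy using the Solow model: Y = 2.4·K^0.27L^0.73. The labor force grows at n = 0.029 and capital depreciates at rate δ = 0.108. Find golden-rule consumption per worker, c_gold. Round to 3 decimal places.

c_gold ≈ 3.113

The effective depreciation rate is n + δ = 0.029 + 0.108 = 0.137.
Setting f'(k) = n+δ gives 0.27·2.4·k^(0.27−1) = 0.137, hence k_gold = (0.27·2.4/0.137)^(1/0.73) ≈ 8.4035.
y_gold = 2.4·8.4035^0.27 ≈ 4.2640.
c_gold = y_gold − (n+δ)·k_gold = 4.2640 − 0.137·8.4035 ≈ 3.1127.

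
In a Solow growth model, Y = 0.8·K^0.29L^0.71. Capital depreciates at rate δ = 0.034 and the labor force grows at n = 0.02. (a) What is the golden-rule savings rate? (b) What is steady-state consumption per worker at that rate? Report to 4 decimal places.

Capital per worker breaks even when investment replaces (n + δ)·k; here n + δ = 0.054.
For Cobb-Douglas, s_gold equals capital's share: s_gold = 0.29.
At the golden rule the marginal product of capital equals n+δ: 0.29·0.8·k^(0.29−1) = 0.054. Solving, k_gold = (0.29·0.8/0.054)^(1/0.71) ≈ 7.7926.
y_gold = 0.8·7.7926^0.29 ≈ 1.4510; c_gold = (1−0.29)·y_gold ≈ 1.0302.

(a) s_gold = 0.2900; (b) c_gold ≈ 1.0302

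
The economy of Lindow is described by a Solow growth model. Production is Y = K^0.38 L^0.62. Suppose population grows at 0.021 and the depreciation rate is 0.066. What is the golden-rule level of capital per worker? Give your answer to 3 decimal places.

k_gold ≈ 10.782

Capital per worker breaks even when investment replaces (n + δ)·k; here n + δ = 0.087.
Golden rule sets MPK = n+δ: 0.38·k^(0.38−1) = 0.087, so k_gold = (0.38/0.087)^(1/0.62) ≈ 10.7816.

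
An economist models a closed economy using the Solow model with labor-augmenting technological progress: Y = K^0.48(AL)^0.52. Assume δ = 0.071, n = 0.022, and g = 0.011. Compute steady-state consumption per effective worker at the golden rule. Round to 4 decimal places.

Capital per effective worker breaks even when investment replaces (n + g + δ)·k; here n + g + δ = 0.104.
Setting f'(k) = n+g+δ gives 0.48·k^(0.48−1) = 0.104, hence k_gold = (0.48/0.104)^(1/0.52) ≈ 18.9375.
y_gold = 18.9375^0.48 ≈ 4.1031.
c_gold = y_gold − (n+g+δ)·k_gold = 4.1031 − 0.104·18.9375 ≈ 2.1336.

c_gold ≈ 2.1336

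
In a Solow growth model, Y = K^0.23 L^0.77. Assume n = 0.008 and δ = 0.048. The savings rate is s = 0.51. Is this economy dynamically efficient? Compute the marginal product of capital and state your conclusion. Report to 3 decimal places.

dynamically inefficient; MPK ≈ 0.025

Capital per worker breaks even when investment replaces (n + δ)·k; here n + δ = 0.056.
Steady-state k*: s·k^0.23 = 0.056·k gives k* = (0.51/0.056)^(1/0.77) ≈ 17.6178.
MPK = 0.23·17.6178^(-0.77) ≈ 0.0253.
MPK < n+δ = 0.056, so the economy is dynamically inefficient (over-saving).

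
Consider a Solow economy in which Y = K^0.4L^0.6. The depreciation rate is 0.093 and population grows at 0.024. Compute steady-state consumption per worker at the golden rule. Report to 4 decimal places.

n + δ = 0.024 + 0.093 = 0.117.
Golden rule sets MPK = n+δ: 0.4·k^(0.4−1) = 0.117, so k_gold = (0.4/0.117)^(1/0.6) ≈ 7.7587.
y_gold = 7.7587^0.4 ≈ 2.2694.
c_gold = y_gold − (n+δ)·k_gold = 2.2694 − 0.117·7.7587 ≈ 1.3617.

c_gold ≈ 1.3617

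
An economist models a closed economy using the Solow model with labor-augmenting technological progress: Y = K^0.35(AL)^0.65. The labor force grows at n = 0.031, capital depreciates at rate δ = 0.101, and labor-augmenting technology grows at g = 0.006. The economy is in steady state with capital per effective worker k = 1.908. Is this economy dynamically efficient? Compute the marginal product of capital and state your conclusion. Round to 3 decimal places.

dynamically efficient; MPK ≈ 0.230

Capital per effective worker breaks even when investment replaces (n + g + δ)·k; here n + g + δ = 0.138.
MPK = 0.35·k^(0.35−1) = 0.35·1.908^(-0.65) ≈ 0.2300.
MPK > 0.138, so the economy is dynamically efficient (under-saving).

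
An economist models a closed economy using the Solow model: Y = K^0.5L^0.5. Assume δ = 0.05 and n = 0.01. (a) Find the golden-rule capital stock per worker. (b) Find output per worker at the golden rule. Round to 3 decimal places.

(a) k_gold ≈ 69.444; (b) y_gold ≈ 8.333

n + δ = 0.01 + 0.05 = 0.06.
Setting f'(k) = n+δ gives 0.5·k^(0.5−1) = 0.06, hence k_gold = (0.5/0.06)^(1/0.5) ≈ 69.4444.
y_gold = 69.4444^0.5 ≈ 8.3333.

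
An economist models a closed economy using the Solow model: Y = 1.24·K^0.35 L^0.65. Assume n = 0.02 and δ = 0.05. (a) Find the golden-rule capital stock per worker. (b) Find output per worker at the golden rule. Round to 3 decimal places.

The effective depreciation rate is n + δ = 0.02 + 0.05 = 0.07.
Setting f'(k) = n+δ gives 0.35·1.24·k^(0.35−1) = 0.07, hence k_gold = (0.35·1.24/0.07)^(1/0.65) ≈ 16.5601.
y_gold = 1.24·16.5601^0.35 ≈ 3.3120.

(a) k_gold ≈ 16.560; (b) y_gold ≈ 3.312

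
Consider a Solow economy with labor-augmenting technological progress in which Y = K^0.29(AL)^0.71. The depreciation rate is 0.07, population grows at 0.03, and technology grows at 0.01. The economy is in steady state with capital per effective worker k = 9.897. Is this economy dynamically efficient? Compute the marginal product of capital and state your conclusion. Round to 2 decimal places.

dynamically inefficient; MPK ≈ 0.06

Break-even investment rate: n + g + δ = 0.03 + 0.01 + 0.07 = 0.11.
MPK = 0.29·k^(0.29−1) = 0.29·9.897^(-0.71) ≈ 0.0570.
MPK < 0.11, so the economy is dynamically inefficient (over-saving).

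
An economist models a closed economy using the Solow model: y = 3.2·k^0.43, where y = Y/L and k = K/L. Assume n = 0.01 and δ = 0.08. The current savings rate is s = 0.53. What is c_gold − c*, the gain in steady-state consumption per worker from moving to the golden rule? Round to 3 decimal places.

Δc ≈ 0.493

The effective depreciation rate is n + δ = 0.01 + 0.08 = 0.09.
Current steady state (s = 0.53): k* = (0.53·3.2/0.09)^(1/0.57) ≈ 172.6489, y* = 3.2·172.6489^0.43 ≈ 29.3177, c* = (1−0.53)·29.3177 ≈ 13.7793.
At the golden rule the marginal product of capital equals n+δ: 0.43·3.2·k^(0.43−1) = 0.09. Solving, k_gold = (0.43·3.2/0.09)^(1/0.57) ≈ 119.6334.
y_gold = 3.2·119.6334^0.43 ≈ 25.0396, c_gold = y_gold − 0.09·k_gold ≈ 14.2725.
Gain: Δc = 14.2725 − 13.7793 ≈ 0.4932.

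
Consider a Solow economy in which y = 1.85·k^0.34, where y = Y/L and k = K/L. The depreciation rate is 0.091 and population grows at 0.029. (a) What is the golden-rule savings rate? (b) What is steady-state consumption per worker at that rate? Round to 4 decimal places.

Capital per worker breaks even when investment replaces (n + δ)·k; here n + δ = 0.12.
For Cobb-Douglas, s_gold equals capital's share: s_gold = 0.34.
Golden rule sets MPK = n+δ: 0.34·1.85·k^(0.34−1) = 0.12, so k_gold = (0.34·1.85/0.12)^(1/0.66) ≈ 12.3057.
y_gold = 1.85·12.3057^0.34 ≈ 4.3432; c_gold = (1−0.34)·y_gold ≈ 2.8665.

(a) s_gold = 0.3400; (b) c_gold ≈ 2.8665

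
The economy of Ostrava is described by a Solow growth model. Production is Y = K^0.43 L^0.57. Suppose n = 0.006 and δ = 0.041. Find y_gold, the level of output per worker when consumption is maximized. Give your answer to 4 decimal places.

y_gold ≈ 5.3118

Capital per worker breaks even when investment replaces (n + δ)·k; here n + δ = 0.047.
Golden rule sets MPK = n+δ: 0.43·k^(0.43−1) = 0.047, so k_gold = (0.43/0.047)^(1/0.57) ≈ 48.5976.
Output: y_gold = k_gold^0.43 = 48.5976^0.43 ≈ 5.3118.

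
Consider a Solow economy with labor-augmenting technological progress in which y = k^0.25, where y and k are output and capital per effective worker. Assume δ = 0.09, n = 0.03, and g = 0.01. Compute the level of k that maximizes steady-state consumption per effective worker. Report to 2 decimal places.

n + g + δ = 0.03 + 0.01 + 0.09 = 0.13.
At the golden rule the marginal product of capital equals n+g+δ: 0.25·k^(0.25−1) = 0.13. Solving, k_gold = (0.25/0.13)^(1/0.75) ≈ 2.3915.

k_gold ≈ 2.39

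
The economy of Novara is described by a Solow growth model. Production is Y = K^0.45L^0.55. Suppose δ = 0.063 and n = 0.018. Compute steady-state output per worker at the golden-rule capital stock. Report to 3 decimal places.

y_gold ≈ 4.067

n + δ = 0.018 + 0.063 = 0.081.
Maximizing c = f(k) − (n+δ)·k gives f'(k) = n+δ, i.e. 0.45·k^(0.45−1) = 0.081, so k_gold = (0.45/0.081)^(1/0.55) ≈ 22.5970.
Output: y_gold = k_gold^0.45 = 22.5970^0.45 ≈ 4.0675.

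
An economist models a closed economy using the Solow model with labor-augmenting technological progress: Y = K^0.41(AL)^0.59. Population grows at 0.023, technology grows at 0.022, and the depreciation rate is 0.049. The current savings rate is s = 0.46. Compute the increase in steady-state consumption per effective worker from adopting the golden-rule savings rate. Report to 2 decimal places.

Δc ≈ 0.01

The effective depreciation rate is n + g + δ = 0.023 + 0.022 + 0.049 = 0.094.
Current steady state (s = 0.46): k* = (0.46/0.094)^(1/0.59) ≈ 14.7525, y* = 14.7525^0.41 ≈ 3.0146, c* = (1−0.46)·3.0146 ≈ 1.6279.
Maximizing c = f(k) − (n+g+δ)·k gives f'(k) = n+g+δ, i.e. 0.41·k^(0.41−1) = 0.094, so k_gold = (0.41/0.094)^(1/0.59) ≈ 12.1384.
y_gold = 12.1384^0.41 ≈ 2.7830, c_gold = y_gold − 0.094·k_gold ≈ 1.6419.
Gain: Δc = 1.6419 − 1.6279 ≈ 0.0140.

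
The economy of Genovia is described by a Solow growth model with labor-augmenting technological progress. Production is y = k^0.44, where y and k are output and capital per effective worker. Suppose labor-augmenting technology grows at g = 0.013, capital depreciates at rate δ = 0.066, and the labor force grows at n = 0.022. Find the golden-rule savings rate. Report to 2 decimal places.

s_gold = 0.44

Capital per effective worker breaks even when investment replaces (n + g + δ)·k; here n + g + δ = 0.101.
At the golden rule MPK = n+g+δ, and in any Cobb-Douglas steady state s = (n+g+δ)·k/y = MPK·k/y = capital's share 0.44.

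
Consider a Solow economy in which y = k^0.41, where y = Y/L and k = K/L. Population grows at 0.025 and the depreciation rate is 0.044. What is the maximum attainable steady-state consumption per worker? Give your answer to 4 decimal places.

c_gold ≈ 2.0355

The effective depreciation rate is n + δ = 0.025 + 0.044 = 0.069.
Golden rule sets MPK = n+δ: 0.41·k^(0.41−1) = 0.069, so k_gold = (0.41/0.069)^(1/0.59) ≈ 20.5000.
y_gold = 20.5000^0.41 ≈ 3.4500.
c_gold = y_gold − (n+δ)·k_gold = 3.4500 − 0.069·20.5000 ≈ 2.0355.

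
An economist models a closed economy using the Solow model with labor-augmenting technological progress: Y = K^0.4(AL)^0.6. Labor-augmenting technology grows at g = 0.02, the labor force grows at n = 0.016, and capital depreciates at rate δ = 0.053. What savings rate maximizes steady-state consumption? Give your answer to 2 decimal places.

s_gold = 0.40

The effective depreciation rate is n + g + δ = 0.016 + 0.02 + 0.053 = 0.089.
At the golden rule MPK = n+g+δ, and in any Cobb-Douglas steady state s = (n+g+δ)·k/y = MPK·k/y = capital's share 0.4.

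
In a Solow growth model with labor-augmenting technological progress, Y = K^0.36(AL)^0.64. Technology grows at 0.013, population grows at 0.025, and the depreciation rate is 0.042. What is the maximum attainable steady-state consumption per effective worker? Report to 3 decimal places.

c_gold ≈ 1.491

Capital per effective worker breaks even when investment replaces (n + g + δ)·k; here n + g + δ = 0.08.
Maximizing c = f(k) − (n+g+δ)·k gives f'(k) = n+g+δ, i.e. 0.36·k^(0.36−1) = 0.08, so k_gold = (0.36/0.08)^(1/0.64) ≈ 10.4868.
y_gold = 10.4868^0.36 ≈ 2.3304.
c_gold = y_gold − (n+g+δ)·k_gold = 2.3304 − 0.08·10.4868 ≈ 1.4915.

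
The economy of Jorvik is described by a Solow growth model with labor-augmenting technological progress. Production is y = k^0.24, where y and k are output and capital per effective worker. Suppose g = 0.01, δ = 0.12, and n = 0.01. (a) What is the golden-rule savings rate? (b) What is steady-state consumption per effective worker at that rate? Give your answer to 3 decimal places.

(a) s_gold = 0.240; (b) c_gold ≈ 0.901

n + g + δ = 0.01 + 0.01 + 0.12 = 0.14.
For Cobb-Douglas, s_gold equals capital's share: s_gold = 0.24.
Golden rule sets MPK = n+g+δ: 0.24·k^(0.24−1) = 0.14, so k_gold = (0.24/0.14)^(1/0.76) ≈ 2.0324.
y_gold = 2.0324^0.24 ≈ 1.1856; c_gold = (1−0.24)·y_gold ≈ 0.9010.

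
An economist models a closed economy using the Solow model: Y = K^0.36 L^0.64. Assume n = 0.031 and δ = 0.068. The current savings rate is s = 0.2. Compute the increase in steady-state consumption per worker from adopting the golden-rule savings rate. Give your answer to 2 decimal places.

n + δ = 0.031 + 0.068 = 0.099.
Current steady state (s = 0.2): k* = (0.2/0.099)^(1/0.64) ≈ 3.0004, y* = 3.0004^0.36 ≈ 1.4852, c* = (1−0.2)·1.4852 ≈ 1.1882.
Golden rule sets MPK = n+δ: 0.36·k^(0.36−1) = 0.099, so k_gold = (0.36/0.099)^(1/0.64) ≈ 7.5170.
y_gold = 7.5170^0.36 ≈ 2.0672, c_gold = y_gold − 0.099·k_gold ≈ 1.3230.
Gain: Δc = 1.3230 − 1.1882 ≈ 0.1348.

Δc ≈ 0.13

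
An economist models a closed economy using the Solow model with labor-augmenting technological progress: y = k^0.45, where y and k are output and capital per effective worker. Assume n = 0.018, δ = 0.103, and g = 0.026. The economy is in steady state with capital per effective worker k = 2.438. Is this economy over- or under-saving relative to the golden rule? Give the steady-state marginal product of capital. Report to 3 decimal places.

under-saving; MPK ≈ 0.276

Break-even investment rate: n + g + δ = 0.018 + 0.026 + 0.103 = 0.147.
MPK = 0.45·k^(0.45−1) = 0.45·2.438^(-0.55) ≈ 0.2756.
MPK > 0.147, so the economy is dynamically efficient (under-saving).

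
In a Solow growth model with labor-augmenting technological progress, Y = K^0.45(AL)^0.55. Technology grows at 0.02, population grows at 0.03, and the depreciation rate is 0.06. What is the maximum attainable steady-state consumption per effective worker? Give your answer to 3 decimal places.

c_gold ≈ 1.742

Capital per effective worker breaks even when investment replaces (n + g + δ)·k; here n + g + δ = 0.11.
Setting f'(k) = n+g+δ gives 0.45·k^(0.45−1) = 0.11, hence k_gold = (0.45/0.11)^(1/0.55) ≈ 12.9539.
y_gold = 12.9539^0.45 ≈ 3.1665.
c_gold = y_gold − (n+g+δ)·k_gold = 3.1665 − 0.11·12.9539 ≈ 1.7416.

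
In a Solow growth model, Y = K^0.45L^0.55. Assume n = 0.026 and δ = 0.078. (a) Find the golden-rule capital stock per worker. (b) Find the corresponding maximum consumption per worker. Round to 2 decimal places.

n + δ = 0.026 + 0.078 = 0.104.
Setting f'(k) = n+δ gives 0.45·k^(0.45−1) = 0.104, hence k_gold = (0.45/0.104)^(1/0.55) ≈ 14.3446.
y_gold = 14.3446^0.45 ≈ 3.3152; c_gold = y_gold − 0.104·k_gold ≈ 1.8234.

(a) k_gold ≈ 14.34; (b) c_gold ≈ 1.82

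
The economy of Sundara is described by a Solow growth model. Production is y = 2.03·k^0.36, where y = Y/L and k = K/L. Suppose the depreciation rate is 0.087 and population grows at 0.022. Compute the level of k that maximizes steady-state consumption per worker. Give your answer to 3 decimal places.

The effective depreciation rate is n + δ = 0.022 + 0.087 = 0.109.
At the golden rule the marginal product of capital equals n+δ: 0.36·2.03·k^(0.36−1) = 0.109. Solving, k_gold = (0.36·2.03/0.109)^(1/0.64) ≈ 19.5527.

k_gold ≈ 19.553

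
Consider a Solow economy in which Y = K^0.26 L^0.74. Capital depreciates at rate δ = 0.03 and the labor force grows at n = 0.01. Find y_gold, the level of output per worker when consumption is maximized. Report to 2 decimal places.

The effective depreciation rate is n + δ = 0.01 + 0.03 = 0.04.
Golden rule sets MPK = n+δ: 0.26·k^(0.26−1) = 0.04, so k_gold = (0.26/0.04)^(1/0.74) ≈ 12.5468.
Output: y_gold = k_gold^0.26 = 12.5468^0.26 ≈ 1.9303.

y_gold ≈ 1.93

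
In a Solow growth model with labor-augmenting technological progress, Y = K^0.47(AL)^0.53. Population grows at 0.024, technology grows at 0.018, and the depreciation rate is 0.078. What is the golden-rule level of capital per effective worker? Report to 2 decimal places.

Break-even investment rate: n + g + δ = 0.024 + 0.018 + 0.078 = 0.12.
Setting f'(k) = n+g+δ gives 0.47·k^(0.47−1) = 0.12, hence k_gold = (0.47/0.12)^(1/0.53) ≈ 13.1435.

k_gold ≈ 13.14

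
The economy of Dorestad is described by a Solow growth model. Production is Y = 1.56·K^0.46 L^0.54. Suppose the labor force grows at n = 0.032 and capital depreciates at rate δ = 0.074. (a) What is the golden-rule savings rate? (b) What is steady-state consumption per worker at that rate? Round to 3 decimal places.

The effective depreciation rate is n + δ = 0.032 + 0.074 = 0.106.
For Cobb-Douglas, s_gold equals capital's share: s_gold = 0.46.
Maximizing c = f(k) − (n+δ)·k gives f'(k) = n+δ, i.e. 0.46·1.56·k^(0.46−1) = 0.106, so k_gold = (0.46·1.56/0.106)^(1/0.54) ≈ 34.5227.
y_gold = 1.56·34.5227^0.46 ≈ 7.9552; c_gold = (1−0.46)·y_gold ≈ 4.2958.

(a) s_gold = 0.460; (b) c_gold ≈ 4.296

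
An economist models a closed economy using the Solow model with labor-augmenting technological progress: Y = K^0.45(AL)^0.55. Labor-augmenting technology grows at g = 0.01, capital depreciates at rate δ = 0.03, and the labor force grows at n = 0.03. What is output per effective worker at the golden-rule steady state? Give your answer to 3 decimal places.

y_gold ≈ 4.583

The effective depreciation rate is n + g + δ = 0.03 + 0.01 + 0.03 = 0.07.
Golden rule sets MPK = n+g+δ: 0.45·k^(0.45−1) = 0.07, so k_gold = (0.45/0.07)^(1/0.55) ≈ 29.4645.
Output: y_gold = k_gold^0.45 = 29.4645^0.45 ≈ 4.5834.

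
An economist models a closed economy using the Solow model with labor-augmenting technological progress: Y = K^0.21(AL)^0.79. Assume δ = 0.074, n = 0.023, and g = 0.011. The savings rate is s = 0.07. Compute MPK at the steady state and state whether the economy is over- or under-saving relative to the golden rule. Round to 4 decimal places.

Capital per effective worker breaks even when investment replaces (n + g + δ)·k; here n + g + δ = 0.108.
Steady-state k*: s·k^0.21 = 0.108·k gives k* = (0.07/0.108)^(1/0.79) ≈ 0.5776.
MPK = 0.21·0.5776^(-0.79) ≈ 0.3240.
MPK > n+g+δ = 0.108, so the economy is dynamically efficient (under-saving).

under-saving; MPK ≈ 0.3240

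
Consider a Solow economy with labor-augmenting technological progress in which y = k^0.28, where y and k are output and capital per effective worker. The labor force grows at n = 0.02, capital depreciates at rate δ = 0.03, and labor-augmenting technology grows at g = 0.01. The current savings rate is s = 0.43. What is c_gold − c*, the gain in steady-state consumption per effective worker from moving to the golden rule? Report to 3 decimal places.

The effective depreciation rate is n + g + δ = 0.02 + 0.01 + 0.03 = 0.06.
Current steady state (s = 0.43): k* = (0.43/0.06)^(1/0.72) ≈ 15.4149, y* = 15.4149^0.28 ≈ 2.1509, c* = (1−0.43)·2.1509 ≈ 1.2260.
Maximizing c = f(k) − (n+g+δ)·k gives f'(k) = n+g+δ, i.e. 0.28·k^(0.28−1) = 0.06, so k_gold = (0.28/0.06)^(1/0.72) ≈ 8.4952.
y_gold = 8.4952^0.28 ≈ 1.8204, c_gold = y_gold − 0.06·k_gold ≈ 1.3107.
Gain: Δc = 1.3107 − 1.2260 ≈ 0.0847.

Δc ≈ 0.085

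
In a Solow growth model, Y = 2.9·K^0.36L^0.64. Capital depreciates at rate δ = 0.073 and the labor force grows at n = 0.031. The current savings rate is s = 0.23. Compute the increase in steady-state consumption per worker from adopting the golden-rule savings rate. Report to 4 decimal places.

The effective depreciation rate is n + δ = 0.031 + 0.073 = 0.104.
Current steady state (s = 0.23): k* = (0.23·2.9/0.104)^(1/0.64) ≈ 18.2424, y* = 2.9·18.2424^0.36 ≈ 8.2487, c* = (1−0.23)·8.2487 ≈ 6.3515.
Golden rule sets MPK = n+δ: 0.36·2.9·k^(0.36−1) = 0.104, so k_gold = (0.36·2.9/0.104)^(1/0.64) ≈ 36.7371.
y_gold = 2.9·36.7371^0.36 ≈ 10.6129, c_gold = y_gold − 0.104·k_gold ≈ 6.7923.
Gain: Δc = 6.7923 − 6.3515 ≈ 0.4408.

Δc ≈ 0.4408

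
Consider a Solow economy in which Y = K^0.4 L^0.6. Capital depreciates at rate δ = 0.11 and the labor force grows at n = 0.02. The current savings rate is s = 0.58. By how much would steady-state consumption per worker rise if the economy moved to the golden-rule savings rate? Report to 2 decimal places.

n + δ = 0.02 + 0.11 = 0.13.
Current steady state (s = 0.58): k* = (0.58/0.13)^(1/0.6) ≈ 12.0913, y* = 12.0913^0.4 ≈ 2.7101, c* = (1−0.58)·2.7101 ≈ 1.1383.
Setting f'(k) = n+δ gives 0.4·k^(0.4−1) = 0.13, hence k_gold = (0.4/0.13)^(1/0.6) ≈ 6.5092.
y_gold = 6.5092^0.4 ≈ 2.1155, c_gold = y_gold − 0.13·k_gold ≈ 1.2693.
Gain: Δc = 1.2693 − 1.1383 ≈ 0.1310.

Δc ≈ 0.13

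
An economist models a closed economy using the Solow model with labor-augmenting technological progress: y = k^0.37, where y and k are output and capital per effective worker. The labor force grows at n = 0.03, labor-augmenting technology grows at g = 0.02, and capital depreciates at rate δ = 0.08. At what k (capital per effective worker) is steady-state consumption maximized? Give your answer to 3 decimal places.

k_gold ≈ 5.261

Capital per effective worker breaks even when investment replaces (n + g + δ)·k; here n + g + δ = 0.13.
Setting f'(k) = n+g+δ gives 0.37·k^(0.37−1) = 0.13, hence k_gold = (0.37/0.13)^(1/0.63) ≈ 5.2607.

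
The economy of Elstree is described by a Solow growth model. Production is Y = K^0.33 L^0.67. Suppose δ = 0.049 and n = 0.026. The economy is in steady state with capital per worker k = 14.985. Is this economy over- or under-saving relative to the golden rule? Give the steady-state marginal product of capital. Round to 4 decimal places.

over-saving; MPK ≈ 0.0538

n + δ = 0.026 + 0.049 = 0.075.
MPK = 0.33·k^(0.33−1) = 0.33·14.985^(-0.67) ≈ 0.0538.
MPK < 0.075, so the economy is dynamically inefficient (over-saving).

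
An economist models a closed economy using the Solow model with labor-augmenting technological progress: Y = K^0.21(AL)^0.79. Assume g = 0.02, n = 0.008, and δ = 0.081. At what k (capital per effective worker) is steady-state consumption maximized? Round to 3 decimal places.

Capital per effective worker breaks even when investment replaces (n + g + δ)·k; here n + g + δ = 0.109.
Maximizing c = f(k) − (n+g+δ)·k gives f'(k) = n+g+δ, i.e. 0.21·k^(0.21−1) = 0.109, so k_gold = (0.21/0.109)^(1/0.79) ≈ 2.2935.

k_gold ≈ 2.293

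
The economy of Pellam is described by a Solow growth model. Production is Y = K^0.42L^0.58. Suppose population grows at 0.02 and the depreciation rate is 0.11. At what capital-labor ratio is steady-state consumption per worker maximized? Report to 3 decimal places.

Capital per worker breaks even when investment replaces (n + δ)·k; here n + δ = 0.13.
Setting f'(k) = n+δ gives 0.42·k^(0.42−1) = 0.13, hence k_gold = (0.42/0.13)^(1/0.58) ≈ 7.5529.

k_gold ≈ 7.553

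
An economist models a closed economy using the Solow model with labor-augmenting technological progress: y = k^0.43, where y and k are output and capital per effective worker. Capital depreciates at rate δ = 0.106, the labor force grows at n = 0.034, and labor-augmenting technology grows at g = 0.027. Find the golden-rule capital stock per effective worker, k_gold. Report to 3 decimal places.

k_gold ≈ 5.256

Break-even investment rate: n + g + δ = 0.034 + 0.027 + 0.106 = 0.167.
Maximizing c = f(k) − (n+g+δ)·k gives f'(k) = n+g+δ, i.e. 0.43·k^(0.43−1) = 0.167, so k_gold = (0.43/0.167)^(1/0.57) ≈ 5.2555.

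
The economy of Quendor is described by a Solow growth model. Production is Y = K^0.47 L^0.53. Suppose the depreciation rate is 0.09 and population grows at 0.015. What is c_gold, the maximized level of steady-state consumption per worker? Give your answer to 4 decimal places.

Break-even investment rate: n + δ = 0.015 + 0.09 = 0.105.
Maximizing c = f(k) − (n+δ)·k gives f'(k) = n+δ, i.e. 0.47·k^(0.47−1) = 0.105, so k_gold = (0.47/0.105)^(1/0.53) ≈ 16.9094.
y_gold = 16.9094^0.47 ≈ 3.7776.
c_gold = y_gold − (n+δ)·k_gold = 3.7776 − 0.105·16.9094 ≈ 2.0022.

c_gold ≈ 2.0022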